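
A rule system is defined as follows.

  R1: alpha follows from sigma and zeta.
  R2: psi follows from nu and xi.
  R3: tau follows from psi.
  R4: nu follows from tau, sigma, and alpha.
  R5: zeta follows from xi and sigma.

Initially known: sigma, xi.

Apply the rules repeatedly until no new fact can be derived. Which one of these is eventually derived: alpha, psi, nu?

From xi and sigma, R5 gives zeta.
From sigma and zeta, R1 gives alpha.
psi would need nu and xi (R2), but nu is never established. nu would need tau, sigma, and alpha (R4), but tau is never established.

alpha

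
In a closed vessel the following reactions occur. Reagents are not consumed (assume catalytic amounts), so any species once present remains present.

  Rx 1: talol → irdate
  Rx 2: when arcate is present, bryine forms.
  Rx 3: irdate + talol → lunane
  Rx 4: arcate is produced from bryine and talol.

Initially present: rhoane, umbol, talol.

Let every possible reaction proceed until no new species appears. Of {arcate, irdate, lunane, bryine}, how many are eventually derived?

talol present → irdate forms (Rx 1).
irdate and talol present → lunane forms (Rx 3).
arcate would need bryine and talol (Rx 4), but bryine never forms.
irdate: reached.
lunane: reached.
bryine would need arcate (Rx 2), but arcate never forms.
Reached: irdate and lunane — 2 of the 4.

2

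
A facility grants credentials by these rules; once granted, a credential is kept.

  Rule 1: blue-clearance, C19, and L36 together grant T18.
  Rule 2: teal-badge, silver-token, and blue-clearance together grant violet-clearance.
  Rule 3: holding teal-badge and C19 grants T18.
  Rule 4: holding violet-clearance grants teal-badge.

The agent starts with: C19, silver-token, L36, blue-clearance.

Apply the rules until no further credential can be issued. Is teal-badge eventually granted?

No

teal-badge would need violet-clearance (Rule 4), but violet-clearance is never granted.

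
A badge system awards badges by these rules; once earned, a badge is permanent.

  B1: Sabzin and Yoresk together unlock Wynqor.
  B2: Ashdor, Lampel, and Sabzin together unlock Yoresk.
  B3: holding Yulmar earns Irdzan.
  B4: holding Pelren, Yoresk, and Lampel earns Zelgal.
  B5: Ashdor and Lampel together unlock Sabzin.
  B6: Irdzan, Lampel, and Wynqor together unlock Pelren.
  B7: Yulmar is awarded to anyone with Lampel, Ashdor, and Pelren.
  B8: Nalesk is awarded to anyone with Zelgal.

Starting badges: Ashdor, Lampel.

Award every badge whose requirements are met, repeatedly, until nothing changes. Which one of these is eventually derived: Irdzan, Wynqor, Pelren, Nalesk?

Wynqor

With Ashdor and Lampel, Sabzin is earned (B5).
With Ashdor, Lampel, and Sabzin, Yoresk is earned (B2).
With Sabzin and Yoresk, Wynqor is earned (B1).
Irdzan would need Yulmar (B3), but Yulmar is never earned. Pelren would need Irdzan, Lampel, and Wynqor (B6), but Irdzan is never earned. Nalesk would need Zelgal (B8), but Zelgal is never earned.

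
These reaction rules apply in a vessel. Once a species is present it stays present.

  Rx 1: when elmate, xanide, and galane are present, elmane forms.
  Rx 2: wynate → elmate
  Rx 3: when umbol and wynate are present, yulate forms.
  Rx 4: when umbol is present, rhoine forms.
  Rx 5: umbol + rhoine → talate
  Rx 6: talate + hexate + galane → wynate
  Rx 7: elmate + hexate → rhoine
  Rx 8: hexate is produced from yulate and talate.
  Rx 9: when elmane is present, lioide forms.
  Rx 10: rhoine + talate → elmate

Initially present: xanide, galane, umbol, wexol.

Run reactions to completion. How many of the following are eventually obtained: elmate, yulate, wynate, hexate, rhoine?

umbol present → rhoine forms (Rx 4).
umbol and rhoine present → talate forms (Rx 5).
rhoine and talate present → elmate forms (Rx 10).
elmate: reached.
yulate would need umbol and wynate (Rx 3), but wynate never forms.
wynate would need talate, hexate, and galane (Rx 6), but hexate never forms.
hexate would need yulate and talate (Rx 8), but yulate never forms.
rhoine: reached.
Reached: elmate and rhoine — 2 of the 5.

2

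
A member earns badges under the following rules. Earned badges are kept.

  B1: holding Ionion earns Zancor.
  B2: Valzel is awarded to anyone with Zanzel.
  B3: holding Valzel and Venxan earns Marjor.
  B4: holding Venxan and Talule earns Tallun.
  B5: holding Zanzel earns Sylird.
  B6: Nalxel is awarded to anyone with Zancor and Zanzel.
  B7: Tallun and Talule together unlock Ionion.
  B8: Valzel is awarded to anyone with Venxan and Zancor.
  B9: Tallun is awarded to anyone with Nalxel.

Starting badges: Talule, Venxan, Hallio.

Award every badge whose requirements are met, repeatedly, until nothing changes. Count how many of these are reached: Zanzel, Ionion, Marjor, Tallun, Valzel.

With Venxan and Talule, Tallun is earned (B4).
With Tallun and Talule, Ionion is earned (B7).
With Ionion, Zancor is earned (B1).
With Venxan and Zancor, Valzel is earned (B8).
With Valzel and Venxan, Marjor is earned (B3).
No rule produces Zanzel, and it is not given.
Ionion: reached.
Marjor: reached.
Tallun: reached.
Valzel: reached.
Reached: Ionion, Marjor, Tallun, and Valzel — 4 of the 5.

4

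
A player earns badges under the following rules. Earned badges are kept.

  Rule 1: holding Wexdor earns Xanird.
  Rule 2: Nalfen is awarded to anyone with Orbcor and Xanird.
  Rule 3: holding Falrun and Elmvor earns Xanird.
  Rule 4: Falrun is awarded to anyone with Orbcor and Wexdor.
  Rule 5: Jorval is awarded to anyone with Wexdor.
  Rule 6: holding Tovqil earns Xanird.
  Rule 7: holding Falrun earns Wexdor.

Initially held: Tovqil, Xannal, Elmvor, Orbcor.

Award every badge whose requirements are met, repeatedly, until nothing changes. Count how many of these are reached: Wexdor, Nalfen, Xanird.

With Tovqil, Xanird is earned (Rule 6).
With Orbcor and Xanird, Nalfen is earned (Rule 2).
Wexdor would need Falrun (Rule 7), but Falrun is never earned.
Nalfen: reached.
Xanird: reached.
Reached: Nalfen and Xanird — 2 of the 3.

2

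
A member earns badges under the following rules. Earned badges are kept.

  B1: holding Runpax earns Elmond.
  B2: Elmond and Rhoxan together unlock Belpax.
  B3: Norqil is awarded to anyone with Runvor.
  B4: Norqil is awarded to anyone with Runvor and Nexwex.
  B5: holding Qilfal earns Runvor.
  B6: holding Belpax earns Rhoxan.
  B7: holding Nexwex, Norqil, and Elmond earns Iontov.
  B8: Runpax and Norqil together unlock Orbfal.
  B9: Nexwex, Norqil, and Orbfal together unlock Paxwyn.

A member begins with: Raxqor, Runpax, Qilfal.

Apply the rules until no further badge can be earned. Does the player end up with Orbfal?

With Qilfal, Runvor is earned (B5).
With Runvor, Norqil is earned (B3).
With Runpax and Norqil, Orbfal is earned (B8).

Yes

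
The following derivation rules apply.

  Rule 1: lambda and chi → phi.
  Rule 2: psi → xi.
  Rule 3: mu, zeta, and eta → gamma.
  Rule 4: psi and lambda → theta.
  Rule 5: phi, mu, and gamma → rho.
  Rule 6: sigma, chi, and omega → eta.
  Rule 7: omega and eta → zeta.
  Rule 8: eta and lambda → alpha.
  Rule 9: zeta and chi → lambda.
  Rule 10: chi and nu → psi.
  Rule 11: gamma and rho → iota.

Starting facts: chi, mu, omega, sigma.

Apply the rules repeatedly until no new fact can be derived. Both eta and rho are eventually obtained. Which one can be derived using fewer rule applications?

eta: sigma, chi, and omega hold, so eta follows (Rule 6). [1 rule application]
rho: From sigma, chi, and omega, Rule 6 gives eta. omega and eta hold, so zeta follows (Rule 7). mu, zeta, and eta hold, so gamma follows (Rule 3). From zeta and chi, Rule 9 gives lambda. From lambda and chi, Rule 1 gives phi. phi, mu, and gamma hold, so rho follows (Rule 5). [6 rule applications]
eta needs fewer.

eta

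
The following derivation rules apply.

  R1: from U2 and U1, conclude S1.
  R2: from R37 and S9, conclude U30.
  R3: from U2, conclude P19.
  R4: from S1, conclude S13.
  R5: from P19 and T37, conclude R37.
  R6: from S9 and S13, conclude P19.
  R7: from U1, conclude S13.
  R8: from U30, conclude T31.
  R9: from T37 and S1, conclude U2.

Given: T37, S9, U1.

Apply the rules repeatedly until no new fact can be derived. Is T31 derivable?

From U1, R7 gives S13.
S9 and S13 hold, so P19 follows (R6).
From P19 and T37, R5 gives R37.
R37 and S9 hold, so U30 follows (R2).
U30 holds, so T31 follows (R8).

Yes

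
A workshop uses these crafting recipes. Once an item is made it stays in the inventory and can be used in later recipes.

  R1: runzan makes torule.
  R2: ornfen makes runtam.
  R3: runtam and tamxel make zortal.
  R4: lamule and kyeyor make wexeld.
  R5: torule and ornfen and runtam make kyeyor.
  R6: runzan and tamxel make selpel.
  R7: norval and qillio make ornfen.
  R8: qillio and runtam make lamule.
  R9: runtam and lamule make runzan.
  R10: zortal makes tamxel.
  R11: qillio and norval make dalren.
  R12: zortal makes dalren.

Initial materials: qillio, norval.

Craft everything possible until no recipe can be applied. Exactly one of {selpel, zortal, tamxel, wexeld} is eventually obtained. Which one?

wexeld

Using R7, norval and qillio make ornfen.
Using R2, ornfen makes runtam.
qillio and runtam → lamule (R8).
Using R9, runtam and lamule make runzan.
runzan → torule (R1).
Using R5, torule, ornfen, and runtam make kyeyor.
lamule and kyeyor → wexeld (R4).
selpel would need runzan and tamxel (R6), but tamxel is never obtained. zortal would need runtam and tamxel (R3), but tamxel is never obtained. tamxel would need zortal (R10), but zortal is never obtained.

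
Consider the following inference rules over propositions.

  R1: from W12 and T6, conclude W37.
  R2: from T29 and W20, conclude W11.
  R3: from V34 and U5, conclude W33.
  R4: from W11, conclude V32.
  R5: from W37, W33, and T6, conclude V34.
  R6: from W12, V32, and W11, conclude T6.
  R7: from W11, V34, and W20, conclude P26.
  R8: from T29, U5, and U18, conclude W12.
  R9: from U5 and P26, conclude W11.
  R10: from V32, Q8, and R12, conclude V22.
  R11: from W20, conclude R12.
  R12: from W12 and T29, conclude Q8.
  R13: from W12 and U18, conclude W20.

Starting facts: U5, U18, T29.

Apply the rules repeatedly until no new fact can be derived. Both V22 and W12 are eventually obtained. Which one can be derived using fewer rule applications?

W12: T29, U5, and U18 hold, so W12 follows (R8). [1 rule application]
V22: T29, U5, and U18 hold, so W12 follows (R8). W12 and T29 hold, so Q8 follows (R12). W12 and U18 hold, so W20 follows (R13). W20 holds, so R12 follows (R11). T29 and W20 hold, so W11 follows (R2). From W11, R4 gives V32. From V32, Q8, and R12, R10 gives V22. [7 rule applications]
W12 needs fewer.

W12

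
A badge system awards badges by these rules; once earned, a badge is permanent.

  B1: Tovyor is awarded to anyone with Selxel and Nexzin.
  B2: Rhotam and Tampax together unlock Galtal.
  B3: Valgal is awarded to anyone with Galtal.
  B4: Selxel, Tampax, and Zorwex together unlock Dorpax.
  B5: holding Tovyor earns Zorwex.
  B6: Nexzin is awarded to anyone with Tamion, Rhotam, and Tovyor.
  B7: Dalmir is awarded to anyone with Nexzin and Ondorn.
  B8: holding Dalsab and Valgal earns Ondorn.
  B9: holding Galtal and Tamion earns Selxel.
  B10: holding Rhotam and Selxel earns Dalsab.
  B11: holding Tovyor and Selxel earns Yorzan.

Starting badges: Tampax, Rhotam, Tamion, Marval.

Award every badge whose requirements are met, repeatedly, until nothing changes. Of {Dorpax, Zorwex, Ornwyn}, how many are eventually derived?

0

Dorpax would need Selxel, Tampax, and Zorwex (B4), but Zorwex is never earned.
Zorwex would need Tovyor (B5), but Tovyor is never earned.
No rule produces Ornwyn, and it is not given.
None of the 3 are reached.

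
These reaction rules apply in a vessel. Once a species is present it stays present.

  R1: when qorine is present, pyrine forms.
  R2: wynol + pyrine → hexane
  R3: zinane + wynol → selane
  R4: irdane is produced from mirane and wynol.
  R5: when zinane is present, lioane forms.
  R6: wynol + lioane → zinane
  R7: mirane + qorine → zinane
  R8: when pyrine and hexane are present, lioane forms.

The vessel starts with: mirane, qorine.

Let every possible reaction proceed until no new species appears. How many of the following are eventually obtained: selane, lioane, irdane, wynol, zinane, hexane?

mirane and qorine present → zinane forms (R7).
zinane present → lioane forms (R5).
selane would need zinane and wynol (R3), but wynol never forms.
lioane: reached.
irdane would need mirane and wynol (R4), but wynol never forms.
No rule produces wynol, and it is not given.
zinane: reached.
hexane would need wynol and pyrine (R2), but wynol never forms.
Reached: lioane and zinane — 2 of the 6.

2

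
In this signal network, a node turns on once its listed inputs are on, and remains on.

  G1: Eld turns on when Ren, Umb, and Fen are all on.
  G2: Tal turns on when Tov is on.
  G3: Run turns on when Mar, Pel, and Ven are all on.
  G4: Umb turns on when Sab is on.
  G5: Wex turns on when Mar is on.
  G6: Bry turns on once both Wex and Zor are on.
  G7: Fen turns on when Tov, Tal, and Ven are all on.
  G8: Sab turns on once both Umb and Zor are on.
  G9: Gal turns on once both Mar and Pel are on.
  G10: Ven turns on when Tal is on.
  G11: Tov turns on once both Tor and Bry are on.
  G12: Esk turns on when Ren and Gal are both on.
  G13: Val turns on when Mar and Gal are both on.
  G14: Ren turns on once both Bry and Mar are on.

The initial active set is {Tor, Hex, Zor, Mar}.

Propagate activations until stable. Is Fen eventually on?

G5: Mar on → Wex on.
G6: Wex and Zor on → Bry on.
Tor and Bry are on, so Tov turns on (G11).
Tov is on, so Tal turns on (G2).
G10: Tal on → Ven on.
Tov, Tal, and Ven are on, so Fen turns on (G7).

Yes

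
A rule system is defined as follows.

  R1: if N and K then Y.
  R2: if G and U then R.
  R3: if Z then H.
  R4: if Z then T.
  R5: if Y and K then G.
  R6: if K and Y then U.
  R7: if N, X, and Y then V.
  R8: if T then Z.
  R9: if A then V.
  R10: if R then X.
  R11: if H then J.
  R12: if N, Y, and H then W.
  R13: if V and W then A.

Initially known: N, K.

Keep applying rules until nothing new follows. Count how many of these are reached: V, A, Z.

1

From N and K, R1 gives Y.
From K and Y, R6 gives U.
From Y and K, R5 gives G.
From G and U, R2 gives R.
R holds, so X follows (R10).
N, X, and Y hold, so V follows (R7).
V: reached.
A would need V and W (R13), but W is never established.
Z would need T (R8), but T is never established.
Reached: V — 1 of the 3.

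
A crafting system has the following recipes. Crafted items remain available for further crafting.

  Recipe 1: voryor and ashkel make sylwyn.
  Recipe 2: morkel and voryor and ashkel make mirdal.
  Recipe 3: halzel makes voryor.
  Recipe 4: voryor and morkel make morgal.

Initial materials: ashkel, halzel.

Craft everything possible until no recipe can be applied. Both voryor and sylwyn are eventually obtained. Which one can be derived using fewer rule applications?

voryor: halzel → voryor (Recipe 3). [1 rule application]
sylwyn: halzel → voryor (Recipe 3). Using Recipe 1, voryor and ashkel make sylwyn. [2 rule applications]
voryor needs fewer.

voryor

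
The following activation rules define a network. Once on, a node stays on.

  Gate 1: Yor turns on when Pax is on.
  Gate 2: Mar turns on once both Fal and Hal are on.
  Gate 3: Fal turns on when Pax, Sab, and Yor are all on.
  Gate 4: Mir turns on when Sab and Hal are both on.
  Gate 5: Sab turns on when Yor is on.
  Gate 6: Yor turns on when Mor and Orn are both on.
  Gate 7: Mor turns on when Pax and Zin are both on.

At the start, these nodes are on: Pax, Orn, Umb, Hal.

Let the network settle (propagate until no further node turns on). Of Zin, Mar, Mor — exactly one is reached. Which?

Pax is on, so Yor turns on (Gate 1).
Yor is on, so Sab turns on (Gate 5).
Gate 3: Pax, Sab, and Yor on → Fal on.
Fal and Hal are on, so Mar turns on (Gate 2).
Mor would need Pax and Zin (Gate 7), but Zin never turns on. No rule produces Zin, and it is not given.

Mar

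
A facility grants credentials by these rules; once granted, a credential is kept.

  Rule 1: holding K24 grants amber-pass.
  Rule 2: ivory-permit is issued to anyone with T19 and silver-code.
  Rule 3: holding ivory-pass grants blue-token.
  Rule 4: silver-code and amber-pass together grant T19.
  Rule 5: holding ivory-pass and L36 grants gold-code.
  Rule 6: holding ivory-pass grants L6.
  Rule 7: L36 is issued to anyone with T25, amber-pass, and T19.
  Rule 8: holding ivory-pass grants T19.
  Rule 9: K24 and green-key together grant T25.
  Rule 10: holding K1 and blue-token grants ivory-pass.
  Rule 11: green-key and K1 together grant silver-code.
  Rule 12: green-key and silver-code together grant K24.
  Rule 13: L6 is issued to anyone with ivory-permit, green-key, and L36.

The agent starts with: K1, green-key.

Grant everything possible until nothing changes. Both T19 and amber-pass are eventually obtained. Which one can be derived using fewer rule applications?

amber-pass

amber-pass: Holding green-key and K1 grants silver-code (Rule 11). Holding green-key and silver-code grants K24 (Rule 12). Holding K24 grants amber-pass (Rule 1). [3 rule applications]
T19: Holding green-key and K1 grants silver-code (Rule 11). Holding green-key and silver-code grants K24 (Rule 12). Holding K24 grants amber-pass (Rule 1). Holding silver-code and amber-pass grants T19 (Rule 4). [4 rule applications]
amber-pass needs fewer.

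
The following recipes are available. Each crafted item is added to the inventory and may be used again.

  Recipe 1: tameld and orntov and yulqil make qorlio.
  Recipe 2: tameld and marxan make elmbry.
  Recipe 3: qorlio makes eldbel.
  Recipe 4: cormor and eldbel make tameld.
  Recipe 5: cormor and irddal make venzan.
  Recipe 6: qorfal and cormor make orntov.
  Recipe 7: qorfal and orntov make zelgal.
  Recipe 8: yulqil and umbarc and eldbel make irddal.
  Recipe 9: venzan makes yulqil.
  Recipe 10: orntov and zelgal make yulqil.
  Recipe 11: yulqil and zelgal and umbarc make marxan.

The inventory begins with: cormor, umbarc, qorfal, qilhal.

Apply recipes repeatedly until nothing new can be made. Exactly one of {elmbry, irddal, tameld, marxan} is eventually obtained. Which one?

marxan

qorfal and cormor → orntov (Recipe 6).
qorfal and orntov → zelgal (Recipe 7).
Using Recipe 10, orntov and zelgal make yulqil.
yulqil and zelgal and umbarc → marxan (Recipe 11).
tameld would need cormor and eldbel (Recipe 4), but eldbel is never obtained. elmbry would need tameld and marxan (Recipe 2), but tameld is never obtained. irddal would need yulqil, umbarc, and eldbel (Recipe 8), but eldbel is never obtained.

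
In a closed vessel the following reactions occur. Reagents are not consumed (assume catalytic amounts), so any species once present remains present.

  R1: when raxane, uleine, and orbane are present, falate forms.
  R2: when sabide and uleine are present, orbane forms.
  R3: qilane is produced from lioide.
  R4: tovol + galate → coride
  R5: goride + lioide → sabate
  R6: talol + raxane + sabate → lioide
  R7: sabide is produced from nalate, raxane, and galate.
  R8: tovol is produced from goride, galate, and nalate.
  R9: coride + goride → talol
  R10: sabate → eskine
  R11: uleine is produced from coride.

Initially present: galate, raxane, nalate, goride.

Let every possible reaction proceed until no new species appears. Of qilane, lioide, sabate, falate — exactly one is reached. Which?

falate

goride, galate, and nalate present → tovol forms (R8).
nalate, raxane, and galate present → sabide forms (R7).
tovol and galate present → coride forms (R4).
coride present → uleine forms (R11).
sabide and uleine present → orbane forms (R2).
raxane, uleine, and orbane present → falate forms (R1).
lioide would need talol, raxane, and sabate (R6), but sabate never forms. sabate would need goride and lioide (R5), but lioide never forms. qilane would need lioide (R3), but lioide never forms.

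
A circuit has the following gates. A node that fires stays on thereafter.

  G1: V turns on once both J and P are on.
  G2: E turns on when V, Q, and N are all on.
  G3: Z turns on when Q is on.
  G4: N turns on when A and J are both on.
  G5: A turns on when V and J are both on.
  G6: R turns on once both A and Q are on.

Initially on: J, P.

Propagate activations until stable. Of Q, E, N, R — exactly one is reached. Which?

J and P are on, so V turns on (G1).
V and J are on, so A turns on (G5).
G4: A and J on → N on.
E would need V, Q, and N (G2), but Q never turns on. R would need A and Q (G6), but Q never turns on. No rule produces Q, and it is not given.

N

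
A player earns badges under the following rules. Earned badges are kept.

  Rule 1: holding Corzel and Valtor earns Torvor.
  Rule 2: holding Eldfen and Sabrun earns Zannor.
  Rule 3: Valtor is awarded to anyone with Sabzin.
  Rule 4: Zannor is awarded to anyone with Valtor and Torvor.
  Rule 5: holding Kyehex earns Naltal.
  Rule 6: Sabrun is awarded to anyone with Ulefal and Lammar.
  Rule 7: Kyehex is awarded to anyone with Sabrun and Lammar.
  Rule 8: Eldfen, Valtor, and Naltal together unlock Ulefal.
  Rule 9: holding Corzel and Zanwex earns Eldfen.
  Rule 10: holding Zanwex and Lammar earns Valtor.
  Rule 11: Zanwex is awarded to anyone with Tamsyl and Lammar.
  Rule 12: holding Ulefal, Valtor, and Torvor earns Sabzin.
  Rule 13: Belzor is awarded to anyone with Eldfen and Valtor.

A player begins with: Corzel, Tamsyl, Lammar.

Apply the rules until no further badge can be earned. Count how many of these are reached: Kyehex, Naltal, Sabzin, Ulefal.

0

Kyehex would need Sabrun and Lammar (Rule 7), but Sabrun is never earned.
Naltal would need Kyehex (Rule 5), but Kyehex is never earned.
Sabzin would need Ulefal, Valtor, and Torvor (Rule 12), but Ulefal is never earned.
Ulefal would need Eldfen, Valtor, and Naltal (Rule 8), but Naltal is never earned.
None of the 4 are reached.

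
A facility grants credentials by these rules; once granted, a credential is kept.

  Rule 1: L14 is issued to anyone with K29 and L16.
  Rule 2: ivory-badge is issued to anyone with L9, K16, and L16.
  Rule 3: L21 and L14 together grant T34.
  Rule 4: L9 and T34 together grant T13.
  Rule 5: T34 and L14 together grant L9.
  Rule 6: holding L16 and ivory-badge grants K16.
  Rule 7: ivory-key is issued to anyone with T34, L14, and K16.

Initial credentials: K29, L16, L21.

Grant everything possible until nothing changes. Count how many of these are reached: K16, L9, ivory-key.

1

Holding K29 and L16 grants L14 (Rule 1).
Holding L21 and L14 grants T34 (Rule 3).
Holding T34 and L14 grants L9 (Rule 5).
K16 would need L16 and ivory-badge (Rule 6), but ivory-badge is never granted.
L9: reached.
ivory-key would need T34, L14, and K16 (Rule 7), but K16 is never granted.
Reached: L9 — 1 of the 3.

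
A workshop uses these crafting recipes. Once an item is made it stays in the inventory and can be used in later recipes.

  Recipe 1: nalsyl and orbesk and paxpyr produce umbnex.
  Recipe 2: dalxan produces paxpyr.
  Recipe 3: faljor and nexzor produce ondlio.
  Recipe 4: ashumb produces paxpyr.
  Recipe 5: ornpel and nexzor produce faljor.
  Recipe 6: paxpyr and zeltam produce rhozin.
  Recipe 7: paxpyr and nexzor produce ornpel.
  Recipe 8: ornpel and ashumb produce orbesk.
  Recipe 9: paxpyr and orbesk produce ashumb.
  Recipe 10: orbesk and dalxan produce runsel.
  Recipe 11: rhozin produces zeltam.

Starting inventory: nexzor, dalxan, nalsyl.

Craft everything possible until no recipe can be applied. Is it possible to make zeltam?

zeltam would need rhozin (Recipe 11), but rhozin is never obtained.

No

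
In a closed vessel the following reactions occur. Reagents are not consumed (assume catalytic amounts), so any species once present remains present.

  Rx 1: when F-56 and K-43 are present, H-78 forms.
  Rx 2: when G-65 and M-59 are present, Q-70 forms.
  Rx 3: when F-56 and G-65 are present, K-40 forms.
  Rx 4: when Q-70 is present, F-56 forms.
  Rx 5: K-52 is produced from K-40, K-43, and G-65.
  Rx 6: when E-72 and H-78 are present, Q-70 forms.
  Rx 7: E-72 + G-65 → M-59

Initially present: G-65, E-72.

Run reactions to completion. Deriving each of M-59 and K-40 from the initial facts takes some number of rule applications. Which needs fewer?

M-59

M-59: E-72 and G-65 present → M-59 forms (Rx 7). [1 rule application]
K-40: E-72 and G-65 present → M-59 forms (Rx 7). G-65 and M-59 present → Q-70 forms (Rx 2). Q-70 present → F-56 forms (Rx 4). F-56 and G-65 present → K-40 forms (Rx 3). [4 rule applications]
M-59 needs fewer.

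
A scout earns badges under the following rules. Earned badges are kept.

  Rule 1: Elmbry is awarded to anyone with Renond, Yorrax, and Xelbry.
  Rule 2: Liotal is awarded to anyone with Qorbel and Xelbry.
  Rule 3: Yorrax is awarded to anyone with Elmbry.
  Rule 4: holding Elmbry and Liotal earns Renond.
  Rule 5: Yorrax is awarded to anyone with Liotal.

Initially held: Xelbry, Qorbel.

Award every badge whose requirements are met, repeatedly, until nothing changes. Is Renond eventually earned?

No

Renond would need Elmbry and Liotal (Rule 4), but Elmbry is never earned.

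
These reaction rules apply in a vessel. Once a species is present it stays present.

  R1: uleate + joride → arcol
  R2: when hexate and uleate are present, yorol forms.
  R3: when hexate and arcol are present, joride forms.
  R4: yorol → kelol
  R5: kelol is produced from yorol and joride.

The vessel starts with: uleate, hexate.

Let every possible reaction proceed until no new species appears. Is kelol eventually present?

hexate and uleate present → yorol forms (R2).
yorol present → kelol forms (R4).

Yes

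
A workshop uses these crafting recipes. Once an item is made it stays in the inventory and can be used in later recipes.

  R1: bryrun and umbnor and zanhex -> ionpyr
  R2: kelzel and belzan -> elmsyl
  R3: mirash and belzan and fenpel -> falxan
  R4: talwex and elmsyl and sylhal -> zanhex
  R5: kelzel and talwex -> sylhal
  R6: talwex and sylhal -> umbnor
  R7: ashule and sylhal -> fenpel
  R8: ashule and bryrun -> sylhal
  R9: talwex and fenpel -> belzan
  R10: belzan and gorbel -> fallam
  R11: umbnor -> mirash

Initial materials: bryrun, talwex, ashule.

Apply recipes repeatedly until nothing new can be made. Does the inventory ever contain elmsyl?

elmsyl would need kelzel and belzan (R2), but kelzel is never obtained.

No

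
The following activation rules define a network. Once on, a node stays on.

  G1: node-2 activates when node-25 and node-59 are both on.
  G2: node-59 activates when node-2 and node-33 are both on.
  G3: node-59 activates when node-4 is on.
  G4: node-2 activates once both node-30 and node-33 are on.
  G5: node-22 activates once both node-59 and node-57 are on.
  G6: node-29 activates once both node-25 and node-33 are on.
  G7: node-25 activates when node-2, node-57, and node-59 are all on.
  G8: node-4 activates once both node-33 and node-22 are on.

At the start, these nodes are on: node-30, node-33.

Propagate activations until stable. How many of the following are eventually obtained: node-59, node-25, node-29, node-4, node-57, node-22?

node-30 and node-33 are on, so node-2 activates (G4).
G2: node-2 and node-33 on → node-59 on.
node-59: reached.
node-25 would need node-2, node-57, and node-59 (G7), but node-57 never turns on.
node-29 would need node-25 and node-33 (G6), but node-25 never turns on.
node-4 would need node-33 and node-22 (G8), but node-22 never turns on.
No rule produces node-57, and it is not given.
node-22 would need node-59 and node-57 (G5), but node-57 never turns on.
Reached: node-59 — 1 of the 6.

1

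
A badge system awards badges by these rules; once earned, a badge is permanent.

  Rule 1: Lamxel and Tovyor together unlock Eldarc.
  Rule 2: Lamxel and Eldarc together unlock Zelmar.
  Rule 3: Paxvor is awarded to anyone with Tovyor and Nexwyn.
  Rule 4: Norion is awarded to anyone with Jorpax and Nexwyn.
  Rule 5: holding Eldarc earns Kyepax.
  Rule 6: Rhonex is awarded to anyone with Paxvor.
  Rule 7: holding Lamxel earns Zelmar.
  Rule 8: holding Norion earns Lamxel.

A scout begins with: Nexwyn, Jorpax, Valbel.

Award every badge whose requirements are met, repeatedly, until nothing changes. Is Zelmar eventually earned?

With Jorpax and Nexwyn, Norion is earned (Rule 4).
With Norion, Lamxel is earned (Rule 8).
With Lamxel, Zelmar is earned (Rule 7).

Yes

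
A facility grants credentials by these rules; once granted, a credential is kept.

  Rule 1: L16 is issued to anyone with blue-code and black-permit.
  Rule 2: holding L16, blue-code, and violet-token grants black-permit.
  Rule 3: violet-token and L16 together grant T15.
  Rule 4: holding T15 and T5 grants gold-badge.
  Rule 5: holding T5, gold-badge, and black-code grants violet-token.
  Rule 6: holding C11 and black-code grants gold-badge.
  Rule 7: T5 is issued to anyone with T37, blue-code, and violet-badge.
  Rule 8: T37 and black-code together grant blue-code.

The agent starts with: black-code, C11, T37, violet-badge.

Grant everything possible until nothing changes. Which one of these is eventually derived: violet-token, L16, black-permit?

Holding T37 and black-code grants blue-code (Rule 8).
Holding C11 and black-code grants gold-badge (Rule 6).
Holding T37, blue-code, and violet-badge grants T5 (Rule 7).
Holding T5, gold-badge, and black-code grants violet-token (Rule 5).
black-permit would need L16, blue-code, and violet-token (Rule 2), but L16 is never granted. L16 would need blue-code and black-permit (Rule 1), but black-permit is never granted.

violet-token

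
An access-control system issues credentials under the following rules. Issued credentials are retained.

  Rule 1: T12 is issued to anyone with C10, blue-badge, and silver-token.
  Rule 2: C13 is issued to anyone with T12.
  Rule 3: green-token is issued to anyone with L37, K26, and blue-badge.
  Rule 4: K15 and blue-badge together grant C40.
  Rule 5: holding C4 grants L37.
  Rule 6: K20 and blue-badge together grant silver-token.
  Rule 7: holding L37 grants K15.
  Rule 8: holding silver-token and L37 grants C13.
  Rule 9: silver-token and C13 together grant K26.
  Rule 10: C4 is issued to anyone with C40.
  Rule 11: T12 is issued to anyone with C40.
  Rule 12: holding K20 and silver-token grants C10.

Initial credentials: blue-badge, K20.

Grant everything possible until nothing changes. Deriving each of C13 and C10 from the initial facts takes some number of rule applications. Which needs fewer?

C10: Holding K20 and blue-badge grants silver-token (Rule 6). Holding K20 and silver-token grants C10 (Rule 12). [2 rule applications]
C13: Holding K20 and blue-badge grants silver-token (Rule 6). Holding K20 and silver-token grants C10 (Rule 12). Holding C10, blue-badge, and silver-token grants T12 (Rule 1). Holding T12 grants C13 (Rule 2). [4 rule applications]
C10 needs fewer.

C10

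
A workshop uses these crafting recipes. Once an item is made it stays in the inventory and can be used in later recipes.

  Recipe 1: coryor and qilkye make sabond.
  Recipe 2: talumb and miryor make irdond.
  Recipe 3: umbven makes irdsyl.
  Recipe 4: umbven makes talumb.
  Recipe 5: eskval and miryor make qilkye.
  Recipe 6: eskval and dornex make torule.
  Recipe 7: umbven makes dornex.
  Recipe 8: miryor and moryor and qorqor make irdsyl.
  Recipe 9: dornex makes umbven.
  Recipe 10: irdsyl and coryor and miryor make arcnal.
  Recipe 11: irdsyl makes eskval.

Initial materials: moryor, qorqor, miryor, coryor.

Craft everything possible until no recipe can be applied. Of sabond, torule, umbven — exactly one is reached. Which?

sabond

Using Recipe 8, miryor, moryor, and qorqor make irdsyl.
Using Recipe 11, irdsyl makes eskval.
Using Recipe 5, eskval and miryor make qilkye.
coryor and qilkye → sabond (Recipe 1).
umbven would need dornex (Recipe 9), but dornex is never obtained. torule would need eskval and dornex (Recipe 6), but dornex is never obtained.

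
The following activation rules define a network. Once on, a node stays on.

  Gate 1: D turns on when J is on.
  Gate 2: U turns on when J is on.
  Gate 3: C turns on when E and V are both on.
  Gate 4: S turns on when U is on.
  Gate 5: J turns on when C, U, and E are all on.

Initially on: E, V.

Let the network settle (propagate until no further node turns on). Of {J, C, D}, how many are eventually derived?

E and V are on, so C turns on (Gate 3).
J would need C, U, and E (Gate 5), but U never turns on.
C: reached.
D would need J (Gate 1), but J never turns on.
Reached: C — 1 of the 3.

1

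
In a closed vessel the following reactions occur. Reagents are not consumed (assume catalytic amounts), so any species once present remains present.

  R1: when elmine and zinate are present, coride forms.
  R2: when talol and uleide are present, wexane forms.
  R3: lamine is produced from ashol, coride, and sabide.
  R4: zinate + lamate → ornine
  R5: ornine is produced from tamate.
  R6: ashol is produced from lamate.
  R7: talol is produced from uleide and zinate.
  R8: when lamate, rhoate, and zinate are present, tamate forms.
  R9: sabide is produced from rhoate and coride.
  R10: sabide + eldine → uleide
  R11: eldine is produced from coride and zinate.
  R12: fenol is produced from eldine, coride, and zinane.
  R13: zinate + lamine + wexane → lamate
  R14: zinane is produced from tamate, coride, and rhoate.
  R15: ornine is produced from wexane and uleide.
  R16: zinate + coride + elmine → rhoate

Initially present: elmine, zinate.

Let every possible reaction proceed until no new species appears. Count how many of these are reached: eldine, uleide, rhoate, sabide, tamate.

4

elmine and zinate present → coride forms (R1).
zinate, coride, and elmine present → rhoate forms (R16).
coride and zinate present → eldine forms (R11).
rhoate and coride present → sabide forms (R9).
sabide and eldine present → uleide forms (R10).
eldine: reached.
uleide: reached.
rhoate: reached.
sabide: reached.
tamate would need lamate, rhoate, and zinate (R8), but lamate never forms.
Reached: eldine, uleide, rhoate, and sabide — 4 of the 5.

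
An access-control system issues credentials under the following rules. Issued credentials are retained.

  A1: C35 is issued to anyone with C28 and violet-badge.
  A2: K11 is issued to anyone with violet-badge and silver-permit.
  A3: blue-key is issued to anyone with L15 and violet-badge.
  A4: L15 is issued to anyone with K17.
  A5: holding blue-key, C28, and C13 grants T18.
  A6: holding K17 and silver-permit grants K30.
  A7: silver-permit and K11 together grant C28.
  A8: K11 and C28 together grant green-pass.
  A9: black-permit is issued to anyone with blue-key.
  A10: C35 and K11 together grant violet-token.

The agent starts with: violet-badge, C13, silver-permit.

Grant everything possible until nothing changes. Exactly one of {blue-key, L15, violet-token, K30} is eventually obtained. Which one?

Holding violet-badge and silver-permit grants K11 (A2).
Holding silver-permit and K11 grants C28 (A7).
Holding C28 and violet-badge grants C35 (A1).
Holding C35 and K11 grants violet-token (A10).
blue-key would need L15 and violet-badge (A3), but L15 is never granted. L15 would need K17 (A4), but K17 is never granted. K30 would need K17 and silver-permit (A6), but K17 is never granted.

violet-token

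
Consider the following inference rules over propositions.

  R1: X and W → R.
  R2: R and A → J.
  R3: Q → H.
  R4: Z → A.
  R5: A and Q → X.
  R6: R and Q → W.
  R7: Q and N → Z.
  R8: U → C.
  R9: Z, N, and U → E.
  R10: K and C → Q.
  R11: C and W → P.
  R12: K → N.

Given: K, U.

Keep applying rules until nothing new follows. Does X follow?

K holds, so N follows (R12).
U holds, so C follows (R8).
K and C hold, so Q follows (R10).
From Q and N, R7 gives Z.
From Z, R4 gives A.
A and Q hold, so X follows (R5).

Yes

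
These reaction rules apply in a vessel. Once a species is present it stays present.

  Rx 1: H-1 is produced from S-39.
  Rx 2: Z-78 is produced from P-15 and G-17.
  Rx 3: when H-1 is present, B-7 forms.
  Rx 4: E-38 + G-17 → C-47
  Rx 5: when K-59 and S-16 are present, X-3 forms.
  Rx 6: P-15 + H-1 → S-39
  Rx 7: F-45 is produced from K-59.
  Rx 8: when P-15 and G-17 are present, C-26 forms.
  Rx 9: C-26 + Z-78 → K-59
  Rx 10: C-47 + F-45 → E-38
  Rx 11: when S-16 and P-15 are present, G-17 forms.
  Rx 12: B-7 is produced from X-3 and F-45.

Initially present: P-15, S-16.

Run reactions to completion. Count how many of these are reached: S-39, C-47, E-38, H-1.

S-39 would need P-15 and H-1 (Rx 6), but H-1 never forms.
C-47 would need E-38 and G-17 (Rx 4), but E-38 never forms.
E-38 would need C-47 and F-45 (Rx 10), but C-47 never forms.
H-1 would need S-39 (Rx 1), but S-39 never forms.
None of the 4 are reached.

0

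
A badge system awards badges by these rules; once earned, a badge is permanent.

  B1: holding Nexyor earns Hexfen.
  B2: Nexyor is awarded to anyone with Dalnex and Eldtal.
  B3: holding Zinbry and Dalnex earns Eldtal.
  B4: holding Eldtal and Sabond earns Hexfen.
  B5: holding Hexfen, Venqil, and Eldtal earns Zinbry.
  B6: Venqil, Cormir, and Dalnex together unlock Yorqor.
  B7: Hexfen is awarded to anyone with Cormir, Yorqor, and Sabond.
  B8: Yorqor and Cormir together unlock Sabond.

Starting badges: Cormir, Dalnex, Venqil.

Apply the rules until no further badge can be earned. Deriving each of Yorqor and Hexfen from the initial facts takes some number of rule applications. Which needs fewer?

Yorqor

Yorqor: With Venqil, Cormir, and Dalnex, Yorqor is earned (B6). [1 rule application]
Hexfen: With Venqil, Cormir, and Dalnex, Yorqor is earned (B6). With Yorqor and Cormir, Sabond is earned (B8). With Cormir, Yorqor, and Sabond, Hexfen is earned (B7). [3 rule applications]
Yorqor needs fewer.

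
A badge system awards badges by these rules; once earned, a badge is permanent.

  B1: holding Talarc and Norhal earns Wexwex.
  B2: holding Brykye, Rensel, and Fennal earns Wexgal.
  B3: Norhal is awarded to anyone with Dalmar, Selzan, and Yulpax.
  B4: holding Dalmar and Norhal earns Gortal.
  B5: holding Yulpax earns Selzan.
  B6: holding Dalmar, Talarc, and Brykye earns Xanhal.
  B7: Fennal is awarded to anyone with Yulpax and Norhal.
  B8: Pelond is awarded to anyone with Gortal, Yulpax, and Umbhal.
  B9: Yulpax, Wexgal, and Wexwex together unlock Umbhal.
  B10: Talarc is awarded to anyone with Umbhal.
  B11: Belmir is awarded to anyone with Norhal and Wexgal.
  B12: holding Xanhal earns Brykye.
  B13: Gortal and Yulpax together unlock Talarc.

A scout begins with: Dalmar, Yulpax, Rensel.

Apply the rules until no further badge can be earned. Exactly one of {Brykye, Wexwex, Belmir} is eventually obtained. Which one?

With Yulpax, Selzan is earned (B5).
With Dalmar, Selzan, and Yulpax, Norhal is earned (B3).
With Dalmar and Norhal, Gortal is earned (B4).
With Gortal and Yulpax, Talarc is earned (B13).
With Talarc and Norhal, Wexwex is earned (B1).
Belmir would need Norhal and Wexgal (B11), but Wexgal is never earned. Brykye would need Xanhal (B12), but Xanhal is never earned.

Wexwex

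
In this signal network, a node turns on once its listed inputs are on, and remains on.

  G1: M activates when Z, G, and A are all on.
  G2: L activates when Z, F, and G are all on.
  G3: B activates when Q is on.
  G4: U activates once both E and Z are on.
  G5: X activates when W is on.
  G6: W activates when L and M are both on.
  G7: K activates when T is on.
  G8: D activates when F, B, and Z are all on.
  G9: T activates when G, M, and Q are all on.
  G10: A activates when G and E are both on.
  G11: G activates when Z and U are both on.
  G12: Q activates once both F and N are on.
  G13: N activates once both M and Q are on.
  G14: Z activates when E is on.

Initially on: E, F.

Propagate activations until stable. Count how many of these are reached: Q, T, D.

0

Q would need F and N (G12), but N never turns on.
T would need G, M, and Q (G9), but Q never turns on.
D would need F, B, and Z (G8), but B never turns on.
None of the 3 are reached.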